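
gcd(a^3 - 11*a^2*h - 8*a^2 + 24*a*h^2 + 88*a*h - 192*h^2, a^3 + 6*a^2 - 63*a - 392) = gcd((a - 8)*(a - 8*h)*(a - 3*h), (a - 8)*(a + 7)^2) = a - 8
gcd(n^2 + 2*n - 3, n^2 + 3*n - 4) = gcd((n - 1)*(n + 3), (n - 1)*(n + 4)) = n - 1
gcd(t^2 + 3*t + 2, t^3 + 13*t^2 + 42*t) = 1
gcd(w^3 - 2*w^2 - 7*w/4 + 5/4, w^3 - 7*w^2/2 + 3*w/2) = w - 1/2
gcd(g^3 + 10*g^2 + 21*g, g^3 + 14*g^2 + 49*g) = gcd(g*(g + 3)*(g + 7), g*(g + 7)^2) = g^2 + 7*g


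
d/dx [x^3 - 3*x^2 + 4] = 3*x*(x - 2)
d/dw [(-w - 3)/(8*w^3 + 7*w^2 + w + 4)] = (-8*w^3 - 7*w^2 - w + (w + 3)*(24*w^2 + 14*w + 1) - 4)/(8*w^3 + 7*w^2 + w + 4)^2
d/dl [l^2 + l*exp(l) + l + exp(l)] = l*exp(l) + 2*l + 2*exp(l) + 1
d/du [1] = 0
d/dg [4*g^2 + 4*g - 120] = 8*g + 4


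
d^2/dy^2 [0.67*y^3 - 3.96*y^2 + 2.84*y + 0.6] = 4.02*y - 7.92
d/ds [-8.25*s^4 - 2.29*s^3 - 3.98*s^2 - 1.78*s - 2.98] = -33.0*s^3 - 6.87*s^2 - 7.96*s - 1.78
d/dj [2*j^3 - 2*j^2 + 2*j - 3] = 6*j^2 - 4*j + 2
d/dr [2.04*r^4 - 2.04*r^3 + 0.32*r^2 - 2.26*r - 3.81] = 8.16*r^3 - 6.12*r^2 + 0.64*r - 2.26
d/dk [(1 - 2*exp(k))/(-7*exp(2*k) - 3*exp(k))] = (-14*exp(2*k) + 14*exp(k) + 3)*exp(-k)/(49*exp(2*k) + 42*exp(k) + 9)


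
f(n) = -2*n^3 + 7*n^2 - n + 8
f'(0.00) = -1.00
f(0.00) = 8.00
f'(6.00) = -133.00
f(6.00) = -178.00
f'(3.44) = -23.84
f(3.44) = 5.98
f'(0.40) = 3.64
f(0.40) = 8.59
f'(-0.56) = -10.72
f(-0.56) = 11.11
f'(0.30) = 2.66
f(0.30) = 8.28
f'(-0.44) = -8.32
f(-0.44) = 9.97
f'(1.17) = 7.17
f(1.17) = 13.21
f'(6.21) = -145.44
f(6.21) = -207.23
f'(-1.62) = -39.43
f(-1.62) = 36.49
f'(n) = -6*n^2 + 14*n - 1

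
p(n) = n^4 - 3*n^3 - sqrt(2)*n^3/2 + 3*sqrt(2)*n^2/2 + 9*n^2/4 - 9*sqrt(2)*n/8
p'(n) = 4*n^3 - 9*n^2 - 3*sqrt(2)*n^2/2 + 3*sqrt(2)*n + 9*n/2 - 9*sqrt(2)/8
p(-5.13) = 1316.26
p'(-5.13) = -879.14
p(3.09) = 18.61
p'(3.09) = 37.25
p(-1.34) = 22.12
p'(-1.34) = -42.90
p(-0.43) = 1.82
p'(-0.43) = -7.72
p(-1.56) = 33.12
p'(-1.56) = -57.48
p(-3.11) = 252.29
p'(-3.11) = -256.67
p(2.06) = 0.87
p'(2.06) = 4.19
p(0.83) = 0.05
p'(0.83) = 0.29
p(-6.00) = 2263.65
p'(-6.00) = -1318.41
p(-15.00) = 64143.90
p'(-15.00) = -16135.03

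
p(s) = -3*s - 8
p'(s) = -3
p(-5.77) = 9.31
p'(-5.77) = -3.00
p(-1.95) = -2.15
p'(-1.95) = -3.00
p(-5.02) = 7.06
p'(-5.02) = -3.00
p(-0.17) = -7.49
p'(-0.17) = -3.00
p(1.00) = -11.00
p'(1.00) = -3.00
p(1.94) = -13.82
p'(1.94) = -3.00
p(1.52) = -12.56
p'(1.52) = -3.00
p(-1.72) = -2.84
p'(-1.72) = -3.00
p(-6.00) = 10.00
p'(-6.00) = -3.00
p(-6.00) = 10.00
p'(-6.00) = -3.00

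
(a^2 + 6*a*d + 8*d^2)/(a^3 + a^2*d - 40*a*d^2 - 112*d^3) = (a + 2*d)/(a^2 - 3*a*d - 28*d^2)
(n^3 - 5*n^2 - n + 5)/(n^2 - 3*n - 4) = (n^2 - 6*n + 5)/(n - 4)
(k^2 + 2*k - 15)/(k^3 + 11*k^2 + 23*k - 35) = (k - 3)/(k^2 + 6*k - 7)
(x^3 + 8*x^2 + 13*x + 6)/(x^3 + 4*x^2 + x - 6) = (x^3 + 8*x^2 + 13*x + 6)/(x^3 + 4*x^2 + x - 6)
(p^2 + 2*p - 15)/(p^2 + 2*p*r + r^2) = (p^2 + 2*p - 15)/(p^2 + 2*p*r + r^2)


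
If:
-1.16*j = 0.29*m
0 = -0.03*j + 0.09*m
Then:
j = 0.00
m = 0.00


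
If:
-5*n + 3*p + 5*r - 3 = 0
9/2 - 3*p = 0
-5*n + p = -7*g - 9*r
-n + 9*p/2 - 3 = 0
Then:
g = -69/35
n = 15/4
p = 3/2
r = 69/20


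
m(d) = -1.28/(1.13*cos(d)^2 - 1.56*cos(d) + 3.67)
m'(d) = -1.28*(2.26*sin(d)*cos(d) - 1.56*sin(d))/(1.13*cos(d)^2 - 1.56*cos(d) + 3.67)^2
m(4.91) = -0.38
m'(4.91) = -0.12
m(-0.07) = -0.40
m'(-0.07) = 0.01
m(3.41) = -0.21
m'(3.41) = -0.03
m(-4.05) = -0.25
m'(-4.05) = 0.12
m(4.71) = -0.35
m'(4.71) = -0.15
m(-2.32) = -0.24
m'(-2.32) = -0.11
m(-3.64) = -0.22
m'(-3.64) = 0.06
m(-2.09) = -0.27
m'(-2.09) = -0.13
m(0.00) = -0.40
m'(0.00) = 0.00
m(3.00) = -0.20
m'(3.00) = 0.02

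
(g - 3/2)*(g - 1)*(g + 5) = g^3 + 5*g^2/2 - 11*g + 15/2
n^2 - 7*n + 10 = (n - 5)*(n - 2)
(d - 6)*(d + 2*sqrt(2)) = d^2 - 6*d + 2*sqrt(2)*d - 12*sqrt(2)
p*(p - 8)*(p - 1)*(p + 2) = p^4 - 7*p^3 - 10*p^2 + 16*p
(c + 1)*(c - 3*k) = c^2 - 3*c*k + c - 3*k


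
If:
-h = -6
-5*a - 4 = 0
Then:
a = -4/5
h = 6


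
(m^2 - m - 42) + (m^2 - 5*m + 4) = 2*m^2 - 6*m - 38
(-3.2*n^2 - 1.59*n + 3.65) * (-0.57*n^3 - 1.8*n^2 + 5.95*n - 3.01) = 1.824*n^5 + 6.6663*n^4 - 18.2585*n^3 - 6.3985*n^2 + 26.5034*n - 10.9865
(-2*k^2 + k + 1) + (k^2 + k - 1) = -k^2 + 2*k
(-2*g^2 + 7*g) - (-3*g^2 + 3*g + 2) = g^2 + 4*g - 2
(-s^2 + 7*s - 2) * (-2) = 2*s^2 - 14*s + 4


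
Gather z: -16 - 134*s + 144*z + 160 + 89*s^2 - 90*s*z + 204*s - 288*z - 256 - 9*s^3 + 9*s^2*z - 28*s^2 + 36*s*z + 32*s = -9*s^3 + 61*s^2 + 102*s + z*(9*s^2 - 54*s - 144) - 112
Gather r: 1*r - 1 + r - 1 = 2*r - 2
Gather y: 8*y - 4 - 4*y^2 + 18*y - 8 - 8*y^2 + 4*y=-12*y^2 + 30*y - 12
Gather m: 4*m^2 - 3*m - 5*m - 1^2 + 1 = 4*m^2 - 8*m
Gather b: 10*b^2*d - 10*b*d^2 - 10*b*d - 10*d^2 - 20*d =10*b^2*d + b*(-10*d^2 - 10*d) - 10*d^2 - 20*d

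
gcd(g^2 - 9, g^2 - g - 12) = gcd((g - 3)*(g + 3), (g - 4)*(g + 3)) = g + 3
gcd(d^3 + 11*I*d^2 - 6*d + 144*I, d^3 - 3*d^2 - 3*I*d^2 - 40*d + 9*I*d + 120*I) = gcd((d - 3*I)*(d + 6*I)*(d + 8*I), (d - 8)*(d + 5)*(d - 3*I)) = d - 3*I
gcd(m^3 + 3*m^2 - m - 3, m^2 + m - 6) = m + 3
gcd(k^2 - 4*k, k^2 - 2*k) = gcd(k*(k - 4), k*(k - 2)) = k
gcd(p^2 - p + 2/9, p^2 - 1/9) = p - 1/3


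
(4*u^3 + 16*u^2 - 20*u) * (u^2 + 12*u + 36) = 4*u^5 + 64*u^4 + 316*u^3 + 336*u^2 - 720*u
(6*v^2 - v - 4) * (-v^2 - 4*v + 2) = -6*v^4 - 23*v^3 + 20*v^2 + 14*v - 8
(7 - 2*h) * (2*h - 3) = -4*h^2 + 20*h - 21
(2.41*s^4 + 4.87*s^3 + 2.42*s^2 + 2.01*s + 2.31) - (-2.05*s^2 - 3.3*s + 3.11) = 2.41*s^4 + 4.87*s^3 + 4.47*s^2 + 5.31*s - 0.8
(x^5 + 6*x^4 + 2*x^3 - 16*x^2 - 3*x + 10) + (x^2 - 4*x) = x^5 + 6*x^4 + 2*x^3 - 15*x^2 - 7*x + 10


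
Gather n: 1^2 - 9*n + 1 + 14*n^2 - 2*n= 14*n^2 - 11*n + 2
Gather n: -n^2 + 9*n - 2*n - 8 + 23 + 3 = -n^2 + 7*n + 18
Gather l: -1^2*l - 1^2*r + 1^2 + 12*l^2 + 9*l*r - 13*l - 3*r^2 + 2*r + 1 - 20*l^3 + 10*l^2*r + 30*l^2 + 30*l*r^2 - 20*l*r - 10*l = -20*l^3 + l^2*(10*r + 42) + l*(30*r^2 - 11*r - 24) - 3*r^2 + r + 2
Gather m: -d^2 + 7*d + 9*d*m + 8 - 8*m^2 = -d^2 + 9*d*m + 7*d - 8*m^2 + 8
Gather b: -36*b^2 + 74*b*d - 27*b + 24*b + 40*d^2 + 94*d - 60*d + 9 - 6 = -36*b^2 + b*(74*d - 3) + 40*d^2 + 34*d + 3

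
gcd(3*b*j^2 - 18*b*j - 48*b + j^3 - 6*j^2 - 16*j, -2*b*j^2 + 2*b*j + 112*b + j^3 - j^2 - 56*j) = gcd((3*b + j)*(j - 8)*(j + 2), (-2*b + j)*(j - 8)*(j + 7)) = j - 8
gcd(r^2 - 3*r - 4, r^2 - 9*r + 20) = r - 4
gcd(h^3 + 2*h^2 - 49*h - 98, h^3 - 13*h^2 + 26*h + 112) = h^2 - 5*h - 14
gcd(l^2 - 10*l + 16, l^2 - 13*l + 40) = l - 8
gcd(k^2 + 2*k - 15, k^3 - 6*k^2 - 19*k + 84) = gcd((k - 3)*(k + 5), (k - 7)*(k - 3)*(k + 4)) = k - 3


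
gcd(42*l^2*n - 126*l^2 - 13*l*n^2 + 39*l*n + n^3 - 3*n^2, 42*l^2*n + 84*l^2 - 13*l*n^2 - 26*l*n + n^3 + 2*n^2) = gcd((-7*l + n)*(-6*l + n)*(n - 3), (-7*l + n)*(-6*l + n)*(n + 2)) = 42*l^2 - 13*l*n + n^2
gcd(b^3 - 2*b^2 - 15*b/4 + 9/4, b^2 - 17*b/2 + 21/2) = 1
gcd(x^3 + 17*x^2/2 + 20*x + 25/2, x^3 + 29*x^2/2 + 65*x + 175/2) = x^2 + 15*x/2 + 25/2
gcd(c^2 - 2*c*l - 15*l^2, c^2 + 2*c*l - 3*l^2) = c + 3*l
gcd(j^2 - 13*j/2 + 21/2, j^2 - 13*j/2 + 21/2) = j^2 - 13*j/2 + 21/2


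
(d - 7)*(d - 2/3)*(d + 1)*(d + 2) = d^4 - 14*d^3/3 - 49*d^2/3 - 4*d/3 + 28/3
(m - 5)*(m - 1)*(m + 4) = m^3 - 2*m^2 - 19*m + 20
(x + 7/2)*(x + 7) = x^2 + 21*x/2 + 49/2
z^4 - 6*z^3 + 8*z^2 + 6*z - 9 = (z - 3)^2*(z - 1)*(z + 1)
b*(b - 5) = b^2 - 5*b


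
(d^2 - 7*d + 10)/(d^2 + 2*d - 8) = (d - 5)/(d + 4)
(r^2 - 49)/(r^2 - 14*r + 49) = (r + 7)/(r - 7)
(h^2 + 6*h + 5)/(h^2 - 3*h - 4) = (h + 5)/(h - 4)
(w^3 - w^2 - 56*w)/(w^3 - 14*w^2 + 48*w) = (w + 7)/(w - 6)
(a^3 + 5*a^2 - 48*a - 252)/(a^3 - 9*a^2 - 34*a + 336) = (a + 6)/(a - 8)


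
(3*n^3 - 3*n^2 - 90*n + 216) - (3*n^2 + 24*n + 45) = 3*n^3 - 6*n^2 - 114*n + 171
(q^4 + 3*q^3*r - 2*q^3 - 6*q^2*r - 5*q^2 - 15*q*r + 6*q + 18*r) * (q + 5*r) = q^5 + 8*q^4*r - 2*q^4 + 15*q^3*r^2 - 16*q^3*r - 5*q^3 - 30*q^2*r^2 - 40*q^2*r + 6*q^2 - 75*q*r^2 + 48*q*r + 90*r^2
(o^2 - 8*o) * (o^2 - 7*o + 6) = o^4 - 15*o^3 + 62*o^2 - 48*o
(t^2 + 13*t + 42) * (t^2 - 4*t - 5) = t^4 + 9*t^3 - 15*t^2 - 233*t - 210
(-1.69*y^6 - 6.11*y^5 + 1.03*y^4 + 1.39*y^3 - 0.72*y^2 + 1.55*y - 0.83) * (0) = 0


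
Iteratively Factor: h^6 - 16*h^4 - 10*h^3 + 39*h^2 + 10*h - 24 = (h + 2)*(h^5 - 2*h^4 - 12*h^3 + 14*h^2 + 11*h - 12) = (h + 1)*(h + 2)*(h^4 - 3*h^3 - 9*h^2 + 23*h - 12) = (h - 1)*(h + 1)*(h + 2)*(h^3 - 2*h^2 - 11*h + 12) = (h - 1)*(h + 1)*(h + 2)*(h + 3)*(h^2 - 5*h + 4) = (h - 4)*(h - 1)*(h + 1)*(h + 2)*(h + 3)*(h - 1)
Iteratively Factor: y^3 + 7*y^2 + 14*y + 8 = (y + 2)*(y^2 + 5*y + 4) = (y + 2)*(y + 4)*(y + 1)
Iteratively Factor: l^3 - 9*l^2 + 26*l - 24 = (l - 4)*(l^2 - 5*l + 6) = (l - 4)*(l - 2)*(l - 3)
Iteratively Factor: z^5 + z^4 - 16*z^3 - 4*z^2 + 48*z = (z + 2)*(z^4 - z^3 - 14*z^2 + 24*z) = (z + 2)*(z + 4)*(z^3 - 5*z^2 + 6*z) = z*(z + 2)*(z + 4)*(z^2 - 5*z + 6) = z*(z - 3)*(z + 2)*(z + 4)*(z - 2)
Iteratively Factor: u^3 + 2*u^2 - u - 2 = (u + 1)*(u^2 + u - 2) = (u + 1)*(u + 2)*(u - 1)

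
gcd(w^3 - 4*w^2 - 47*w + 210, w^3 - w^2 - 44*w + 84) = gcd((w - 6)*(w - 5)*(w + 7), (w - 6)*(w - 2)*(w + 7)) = w^2 + w - 42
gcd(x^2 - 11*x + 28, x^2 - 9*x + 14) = x - 7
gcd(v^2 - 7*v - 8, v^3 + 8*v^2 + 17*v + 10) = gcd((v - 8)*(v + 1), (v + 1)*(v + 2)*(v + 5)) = v + 1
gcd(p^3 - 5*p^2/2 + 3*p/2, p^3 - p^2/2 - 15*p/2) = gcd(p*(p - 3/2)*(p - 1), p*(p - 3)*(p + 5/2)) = p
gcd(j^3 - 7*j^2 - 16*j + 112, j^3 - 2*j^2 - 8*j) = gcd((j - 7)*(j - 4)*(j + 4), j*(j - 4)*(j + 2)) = j - 4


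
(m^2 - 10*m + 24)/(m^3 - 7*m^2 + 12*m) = (m - 6)/(m*(m - 3))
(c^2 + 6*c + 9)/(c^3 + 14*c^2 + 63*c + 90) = (c + 3)/(c^2 + 11*c + 30)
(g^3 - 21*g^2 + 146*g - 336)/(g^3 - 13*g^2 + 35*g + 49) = (g^2 - 14*g + 48)/(g^2 - 6*g - 7)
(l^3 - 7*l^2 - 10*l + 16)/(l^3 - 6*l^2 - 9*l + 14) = (l - 8)/(l - 7)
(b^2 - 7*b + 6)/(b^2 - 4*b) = (b^2 - 7*b + 6)/(b*(b - 4))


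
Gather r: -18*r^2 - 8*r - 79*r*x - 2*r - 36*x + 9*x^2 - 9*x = -18*r^2 + r*(-79*x - 10) + 9*x^2 - 45*x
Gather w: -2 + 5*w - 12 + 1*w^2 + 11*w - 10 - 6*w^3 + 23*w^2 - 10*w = -6*w^3 + 24*w^2 + 6*w - 24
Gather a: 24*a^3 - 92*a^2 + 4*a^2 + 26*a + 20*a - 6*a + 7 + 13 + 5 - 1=24*a^3 - 88*a^2 + 40*a + 24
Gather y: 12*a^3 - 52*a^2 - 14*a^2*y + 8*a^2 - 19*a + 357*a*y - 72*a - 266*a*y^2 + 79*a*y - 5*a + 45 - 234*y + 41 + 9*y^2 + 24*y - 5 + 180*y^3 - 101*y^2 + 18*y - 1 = 12*a^3 - 44*a^2 - 96*a + 180*y^3 + y^2*(-266*a - 92) + y*(-14*a^2 + 436*a - 192) + 80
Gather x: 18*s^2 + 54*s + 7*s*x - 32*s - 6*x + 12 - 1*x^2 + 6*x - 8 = 18*s^2 + 7*s*x + 22*s - x^2 + 4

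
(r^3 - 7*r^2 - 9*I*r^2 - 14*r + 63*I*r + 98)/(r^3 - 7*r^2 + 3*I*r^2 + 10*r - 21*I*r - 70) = (r - 7*I)/(r + 5*I)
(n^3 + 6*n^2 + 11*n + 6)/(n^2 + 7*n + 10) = (n^2 + 4*n + 3)/(n + 5)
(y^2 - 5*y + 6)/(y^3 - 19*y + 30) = 1/(y + 5)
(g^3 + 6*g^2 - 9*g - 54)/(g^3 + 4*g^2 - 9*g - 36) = (g + 6)/(g + 4)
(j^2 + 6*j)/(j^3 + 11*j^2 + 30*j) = 1/(j + 5)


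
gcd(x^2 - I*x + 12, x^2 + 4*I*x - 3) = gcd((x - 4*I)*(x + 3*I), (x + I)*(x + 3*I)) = x + 3*I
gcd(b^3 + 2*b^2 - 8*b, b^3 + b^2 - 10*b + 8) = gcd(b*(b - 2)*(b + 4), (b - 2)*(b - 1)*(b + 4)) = b^2 + 2*b - 8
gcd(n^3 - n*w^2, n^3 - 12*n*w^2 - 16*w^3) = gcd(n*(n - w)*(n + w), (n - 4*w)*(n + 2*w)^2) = 1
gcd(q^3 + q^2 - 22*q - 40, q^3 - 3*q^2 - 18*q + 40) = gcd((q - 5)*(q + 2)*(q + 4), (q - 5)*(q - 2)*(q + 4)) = q^2 - q - 20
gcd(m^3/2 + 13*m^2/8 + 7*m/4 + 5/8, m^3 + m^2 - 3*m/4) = 1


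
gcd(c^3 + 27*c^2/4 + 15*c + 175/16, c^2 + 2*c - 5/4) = c + 5/2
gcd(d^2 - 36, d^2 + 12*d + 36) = d + 6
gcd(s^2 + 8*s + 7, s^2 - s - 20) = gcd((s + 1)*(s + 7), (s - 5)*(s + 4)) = 1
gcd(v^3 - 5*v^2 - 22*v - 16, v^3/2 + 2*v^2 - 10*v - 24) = v + 2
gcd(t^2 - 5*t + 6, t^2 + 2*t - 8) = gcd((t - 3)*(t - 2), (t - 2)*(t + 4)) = t - 2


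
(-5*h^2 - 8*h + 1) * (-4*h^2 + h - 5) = 20*h^4 + 27*h^3 + 13*h^2 + 41*h - 5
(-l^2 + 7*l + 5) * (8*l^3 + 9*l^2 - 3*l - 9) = -8*l^5 + 47*l^4 + 106*l^3 + 33*l^2 - 78*l - 45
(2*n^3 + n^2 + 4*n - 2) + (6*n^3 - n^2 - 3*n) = 8*n^3 + n - 2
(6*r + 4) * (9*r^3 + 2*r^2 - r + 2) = 54*r^4 + 48*r^3 + 2*r^2 + 8*r + 8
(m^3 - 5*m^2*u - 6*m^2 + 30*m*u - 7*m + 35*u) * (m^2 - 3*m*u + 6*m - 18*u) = m^5 - 8*m^4*u + 15*m^3*u^2 - 43*m^3 + 344*m^2*u - 42*m^2 - 645*m*u^2 + 336*m*u - 630*u^2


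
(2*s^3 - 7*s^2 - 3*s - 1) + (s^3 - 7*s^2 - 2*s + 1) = 3*s^3 - 14*s^2 - 5*s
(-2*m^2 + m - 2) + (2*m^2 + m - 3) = 2*m - 5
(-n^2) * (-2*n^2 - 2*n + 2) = 2*n^4 + 2*n^3 - 2*n^2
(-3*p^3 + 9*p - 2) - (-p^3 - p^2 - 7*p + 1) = -2*p^3 + p^2 + 16*p - 3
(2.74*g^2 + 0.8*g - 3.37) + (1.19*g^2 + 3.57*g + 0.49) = 3.93*g^2 + 4.37*g - 2.88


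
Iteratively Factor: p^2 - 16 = (p - 4)*(p + 4)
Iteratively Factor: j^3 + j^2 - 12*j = (j - 3)*(j^2 + 4*j) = j*(j - 3)*(j + 4)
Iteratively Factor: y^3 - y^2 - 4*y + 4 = (y - 2)*(y^2 + y - 2) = (y - 2)*(y + 2)*(y - 1)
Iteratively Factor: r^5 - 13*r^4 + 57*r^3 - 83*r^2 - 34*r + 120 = (r - 4)*(r^4 - 9*r^3 + 21*r^2 + r - 30) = (r - 5)*(r - 4)*(r^3 - 4*r^2 + r + 6) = (r - 5)*(r - 4)*(r - 3)*(r^2 - r - 2) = (r - 5)*(r - 4)*(r - 3)*(r + 1)*(r - 2)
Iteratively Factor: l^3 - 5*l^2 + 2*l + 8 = (l - 2)*(l^2 - 3*l - 4) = (l - 2)*(l + 1)*(l - 4)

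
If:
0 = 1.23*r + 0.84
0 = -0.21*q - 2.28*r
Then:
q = 7.41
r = -0.68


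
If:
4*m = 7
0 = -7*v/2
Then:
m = 7/4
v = 0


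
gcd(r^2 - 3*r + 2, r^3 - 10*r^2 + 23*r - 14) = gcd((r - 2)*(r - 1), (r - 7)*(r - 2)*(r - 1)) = r^2 - 3*r + 2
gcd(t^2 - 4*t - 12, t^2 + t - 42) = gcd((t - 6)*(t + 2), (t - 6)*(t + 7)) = t - 6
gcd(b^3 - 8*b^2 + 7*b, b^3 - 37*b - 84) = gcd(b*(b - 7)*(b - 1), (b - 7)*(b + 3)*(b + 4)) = b - 7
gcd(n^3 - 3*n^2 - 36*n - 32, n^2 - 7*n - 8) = n^2 - 7*n - 8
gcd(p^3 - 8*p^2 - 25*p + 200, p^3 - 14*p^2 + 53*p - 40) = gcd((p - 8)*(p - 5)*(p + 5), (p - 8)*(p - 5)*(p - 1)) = p^2 - 13*p + 40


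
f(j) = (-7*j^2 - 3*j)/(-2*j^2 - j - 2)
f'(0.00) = 1.50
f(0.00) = 0.00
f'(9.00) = 0.01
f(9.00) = 3.43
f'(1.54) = 0.75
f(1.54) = 2.56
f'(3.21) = 0.16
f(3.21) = 3.17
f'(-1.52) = -1.32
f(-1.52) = 2.28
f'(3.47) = 0.13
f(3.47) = 3.20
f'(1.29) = 1.00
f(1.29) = 2.34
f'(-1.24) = -1.85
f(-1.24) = 1.84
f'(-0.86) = -2.53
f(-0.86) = 0.99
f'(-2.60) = -0.36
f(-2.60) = 3.06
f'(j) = (-14*j - 3)/(-2*j^2 - j - 2) + (4*j + 1)*(-7*j^2 - 3*j)/(-2*j^2 - j - 2)^2 = (j^2 + 28*j + 6)/(4*j^4 + 4*j^3 + 9*j^2 + 4*j + 4)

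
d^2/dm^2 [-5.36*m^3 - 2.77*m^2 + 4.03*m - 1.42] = -32.16*m - 5.54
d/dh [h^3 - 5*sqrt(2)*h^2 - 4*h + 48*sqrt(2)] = 3*h^2 - 10*sqrt(2)*h - 4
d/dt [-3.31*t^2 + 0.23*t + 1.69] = 0.23 - 6.62*t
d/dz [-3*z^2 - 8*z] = -6*z - 8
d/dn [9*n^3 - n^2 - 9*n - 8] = 27*n^2 - 2*n - 9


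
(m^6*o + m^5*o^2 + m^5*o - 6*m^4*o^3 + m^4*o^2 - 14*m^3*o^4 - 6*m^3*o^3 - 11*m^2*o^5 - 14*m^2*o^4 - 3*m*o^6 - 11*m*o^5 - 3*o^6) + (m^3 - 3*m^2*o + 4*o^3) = m^6*o + m^5*o^2 + m^5*o - 6*m^4*o^3 + m^4*o^2 - 14*m^3*o^4 - 6*m^3*o^3 + m^3 - 11*m^2*o^5 - 14*m^2*o^4 - 3*m^2*o - 3*m*o^6 - 11*m*o^5 - 3*o^6 + 4*o^3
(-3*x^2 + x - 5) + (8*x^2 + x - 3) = 5*x^2 + 2*x - 8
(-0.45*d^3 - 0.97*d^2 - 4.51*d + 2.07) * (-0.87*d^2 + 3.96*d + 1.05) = 0.3915*d^5 - 0.9381*d^4 - 0.39*d^3 - 20.679*d^2 + 3.4617*d + 2.1735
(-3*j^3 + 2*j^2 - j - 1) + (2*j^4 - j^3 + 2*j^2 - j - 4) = 2*j^4 - 4*j^3 + 4*j^2 - 2*j - 5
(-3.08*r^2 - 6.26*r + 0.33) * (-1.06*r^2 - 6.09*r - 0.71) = 3.2648*r^4 + 25.3928*r^3 + 39.9604*r^2 + 2.4349*r - 0.2343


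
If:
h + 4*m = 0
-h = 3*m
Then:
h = 0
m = 0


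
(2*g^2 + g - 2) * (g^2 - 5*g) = 2*g^4 - 9*g^3 - 7*g^2 + 10*g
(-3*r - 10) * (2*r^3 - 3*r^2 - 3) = -6*r^4 - 11*r^3 + 30*r^2 + 9*r + 30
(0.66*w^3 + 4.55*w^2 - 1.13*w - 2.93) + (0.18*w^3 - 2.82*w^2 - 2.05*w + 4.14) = 0.84*w^3 + 1.73*w^2 - 3.18*w + 1.21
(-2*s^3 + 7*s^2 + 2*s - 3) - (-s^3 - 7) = -s^3 + 7*s^2 + 2*s + 4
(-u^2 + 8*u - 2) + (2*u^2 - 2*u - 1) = u^2 + 6*u - 3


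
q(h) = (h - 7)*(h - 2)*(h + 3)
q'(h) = (h - 7)*(h - 2) + (h - 7)*(h + 3) + (h - 2)*(h + 3) = 3*h^2 - 12*h - 13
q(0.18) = 39.47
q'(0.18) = -15.06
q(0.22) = 38.86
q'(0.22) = -15.49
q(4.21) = -44.46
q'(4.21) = -10.35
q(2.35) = -8.71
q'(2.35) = -24.63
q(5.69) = -42.01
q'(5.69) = 15.85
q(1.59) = 10.18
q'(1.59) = -24.50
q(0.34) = 36.93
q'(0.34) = -16.73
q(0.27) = 38.07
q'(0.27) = -16.02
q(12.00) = 750.00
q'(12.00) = 275.00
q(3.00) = -24.00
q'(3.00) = -22.00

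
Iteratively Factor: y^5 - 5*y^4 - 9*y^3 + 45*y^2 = (y - 3)*(y^4 - 2*y^3 - 15*y^2) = (y - 3)*(y + 3)*(y^3 - 5*y^2) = y*(y - 3)*(y + 3)*(y^2 - 5*y) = y*(y - 5)*(y - 3)*(y + 3)*(y)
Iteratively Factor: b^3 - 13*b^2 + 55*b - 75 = (b - 3)*(b^2 - 10*b + 25) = (b - 5)*(b - 3)*(b - 5)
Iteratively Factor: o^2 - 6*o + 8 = (o - 4)*(o - 2)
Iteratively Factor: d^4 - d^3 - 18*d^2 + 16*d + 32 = (d + 4)*(d^3 - 5*d^2 + 2*d + 8) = (d - 4)*(d + 4)*(d^2 - d - 2) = (d - 4)*(d + 1)*(d + 4)*(d - 2)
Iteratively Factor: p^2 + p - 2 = (p + 2)*(p - 1)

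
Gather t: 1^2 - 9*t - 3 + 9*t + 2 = 0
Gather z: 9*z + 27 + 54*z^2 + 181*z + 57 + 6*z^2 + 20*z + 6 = 60*z^2 + 210*z + 90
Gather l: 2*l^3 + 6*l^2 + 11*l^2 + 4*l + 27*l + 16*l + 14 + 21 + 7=2*l^3 + 17*l^2 + 47*l + 42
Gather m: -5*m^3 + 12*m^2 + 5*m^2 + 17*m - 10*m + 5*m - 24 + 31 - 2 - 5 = -5*m^3 + 17*m^2 + 12*m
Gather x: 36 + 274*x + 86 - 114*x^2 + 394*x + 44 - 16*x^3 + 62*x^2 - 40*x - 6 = -16*x^3 - 52*x^2 + 628*x + 160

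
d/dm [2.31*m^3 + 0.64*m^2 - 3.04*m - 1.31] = 6.93*m^2 + 1.28*m - 3.04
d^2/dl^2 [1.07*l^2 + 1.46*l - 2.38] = 2.14000000000000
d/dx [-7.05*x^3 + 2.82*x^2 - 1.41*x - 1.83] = -21.15*x^2 + 5.64*x - 1.41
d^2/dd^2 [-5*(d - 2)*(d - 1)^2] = 40 - 30*d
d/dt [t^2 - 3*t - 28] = 2*t - 3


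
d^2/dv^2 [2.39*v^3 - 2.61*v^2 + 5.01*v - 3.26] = 14.34*v - 5.22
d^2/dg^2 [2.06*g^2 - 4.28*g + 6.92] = 4.12000000000000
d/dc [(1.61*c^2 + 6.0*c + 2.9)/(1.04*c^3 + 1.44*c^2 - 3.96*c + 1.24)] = (-1.6744*c^4 - 12.48*c^3 - 24.0636*c^2 - 4.3592*c + 18.924)/(1.0816*c^6 + 2.9952*c^5 - 6.1632*c^4 - 8.8256*c^3 + 19.2528*c^2 - 9.8208*c + 1.5376)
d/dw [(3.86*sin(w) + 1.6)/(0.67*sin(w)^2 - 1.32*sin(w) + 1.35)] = (-2.5862*sin(w)^2 - 2.144*sin(w) + 7.323)*cos(w)/(0.4489*sin(w)^4 - 1.7688*sin(w)^3 + 3.5514*sin(w)^2 - 3.564*sin(w) + 1.8225)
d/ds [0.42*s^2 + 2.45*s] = 0.84*s + 2.45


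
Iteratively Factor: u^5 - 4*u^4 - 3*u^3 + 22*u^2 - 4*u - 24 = (u + 2)*(u^4 - 6*u^3 + 9*u^2 + 4*u - 12) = (u - 3)*(u + 2)*(u^3 - 3*u^2 + 4) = (u - 3)*(u + 1)*(u + 2)*(u^2 - 4*u + 4) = (u - 3)*(u - 2)*(u + 1)*(u + 2)*(u - 2)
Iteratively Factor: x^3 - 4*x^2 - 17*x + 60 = (x - 3)*(x^2 - x - 20) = (x - 5)*(x - 3)*(x + 4)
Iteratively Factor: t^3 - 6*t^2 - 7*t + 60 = (t - 4)*(t^2 - 2*t - 15) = (t - 4)*(t + 3)*(t - 5)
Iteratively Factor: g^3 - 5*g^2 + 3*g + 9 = (g - 3)*(g^2 - 2*g - 3) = (g - 3)^2*(g + 1)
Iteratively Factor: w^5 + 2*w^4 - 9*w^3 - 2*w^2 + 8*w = (w - 2)*(w^4 + 4*w^3 - w^2 - 4*w) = w*(w - 2)*(w^3 + 4*w^2 - w - 4) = w*(w - 2)*(w - 1)*(w^2 + 5*w + 4) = w*(w - 2)*(w - 1)*(w + 4)*(w + 1)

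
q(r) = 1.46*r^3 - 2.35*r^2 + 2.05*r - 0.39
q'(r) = 4.38*r^2 - 4.7*r + 2.05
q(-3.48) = -97.51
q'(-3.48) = 71.45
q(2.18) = 8.04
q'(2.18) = 12.62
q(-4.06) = -145.16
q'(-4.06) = 93.33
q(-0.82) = -4.46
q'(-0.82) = 8.85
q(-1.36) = -11.20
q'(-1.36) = 16.54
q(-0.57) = -2.59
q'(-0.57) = 6.15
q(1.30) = 1.51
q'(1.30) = 3.34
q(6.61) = 332.14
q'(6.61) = 162.35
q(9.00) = 892.05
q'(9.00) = 314.53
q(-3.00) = -67.11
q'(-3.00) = 55.57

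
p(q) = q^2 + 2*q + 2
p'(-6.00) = -10.00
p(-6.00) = 26.00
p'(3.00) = 8.00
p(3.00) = 17.00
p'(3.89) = 9.78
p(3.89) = 24.91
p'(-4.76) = -7.52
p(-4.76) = 15.14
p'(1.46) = 4.92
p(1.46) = 7.05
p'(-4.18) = -6.36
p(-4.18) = 11.11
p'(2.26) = 6.52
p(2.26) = 11.63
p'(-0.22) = 1.56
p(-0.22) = 1.61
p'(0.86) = 3.72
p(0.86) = 4.46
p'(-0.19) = 1.62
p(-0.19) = 1.66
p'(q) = 2*q + 2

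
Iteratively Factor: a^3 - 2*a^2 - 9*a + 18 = (a - 3)*(a^2 + a - 6) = (a - 3)*(a - 2)*(a + 3)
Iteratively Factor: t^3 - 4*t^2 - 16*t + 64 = (t - 4)*(t^2 - 16) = (t - 4)*(t + 4)*(t - 4)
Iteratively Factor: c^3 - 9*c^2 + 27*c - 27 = (c - 3)*(c^2 - 6*c + 9) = (c - 3)^2*(c - 3)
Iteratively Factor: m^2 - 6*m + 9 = (m - 3)*(m - 3)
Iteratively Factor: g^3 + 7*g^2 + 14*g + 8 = (g + 2)*(g^2 + 5*g + 4) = (g + 2)*(g + 4)*(g + 1)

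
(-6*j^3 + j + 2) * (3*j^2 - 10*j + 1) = -18*j^5 + 60*j^4 - 3*j^3 - 4*j^2 - 19*j + 2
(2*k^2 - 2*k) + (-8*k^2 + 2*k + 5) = 5 - 6*k^2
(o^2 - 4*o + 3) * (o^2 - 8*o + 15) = o^4 - 12*o^3 + 50*o^2 - 84*o + 45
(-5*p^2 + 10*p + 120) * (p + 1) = -5*p^3 + 5*p^2 + 130*p + 120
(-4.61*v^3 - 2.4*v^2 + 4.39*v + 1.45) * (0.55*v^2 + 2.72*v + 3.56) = -2.5355*v^5 - 13.8592*v^4 - 20.5251*v^3 + 4.1943*v^2 + 19.5724*v + 5.162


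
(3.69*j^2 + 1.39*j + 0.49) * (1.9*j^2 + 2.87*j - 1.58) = 7.011*j^4 + 13.2313*j^3 - 0.9099*j^2 - 0.7899*j - 0.7742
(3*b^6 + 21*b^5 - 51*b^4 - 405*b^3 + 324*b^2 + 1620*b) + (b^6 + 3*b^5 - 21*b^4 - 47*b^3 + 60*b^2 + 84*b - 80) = 4*b^6 + 24*b^5 - 72*b^4 - 452*b^3 + 384*b^2 + 1704*b - 80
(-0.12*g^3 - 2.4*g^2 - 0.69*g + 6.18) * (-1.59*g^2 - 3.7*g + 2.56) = 0.1908*g^5 + 4.26*g^4 + 9.6699*g^3 - 13.4172*g^2 - 24.6324*g + 15.8208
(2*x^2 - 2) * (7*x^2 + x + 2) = 14*x^4 + 2*x^3 - 10*x^2 - 2*x - 4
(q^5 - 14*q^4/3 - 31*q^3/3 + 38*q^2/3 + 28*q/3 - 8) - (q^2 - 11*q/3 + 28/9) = q^5 - 14*q^4/3 - 31*q^3/3 + 35*q^2/3 + 13*q - 100/9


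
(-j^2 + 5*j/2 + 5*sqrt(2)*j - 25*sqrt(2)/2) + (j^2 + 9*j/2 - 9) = 7*j + 5*sqrt(2)*j - 25*sqrt(2)/2 - 9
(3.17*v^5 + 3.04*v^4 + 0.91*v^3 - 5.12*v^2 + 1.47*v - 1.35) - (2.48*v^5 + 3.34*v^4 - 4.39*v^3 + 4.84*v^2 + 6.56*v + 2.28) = 0.69*v^5 - 0.3*v^4 + 5.3*v^3 - 9.96*v^2 - 5.09*v - 3.63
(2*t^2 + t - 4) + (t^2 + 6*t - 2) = 3*t^2 + 7*t - 6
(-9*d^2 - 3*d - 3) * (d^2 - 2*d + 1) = -9*d^4 + 15*d^3 - 6*d^2 + 3*d - 3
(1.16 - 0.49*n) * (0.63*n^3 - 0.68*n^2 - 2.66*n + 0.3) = -0.3087*n^4 + 1.064*n^3 + 0.5146*n^2 - 3.2326*n + 0.348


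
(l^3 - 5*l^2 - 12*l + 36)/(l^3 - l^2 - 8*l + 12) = (l - 6)/(l - 2)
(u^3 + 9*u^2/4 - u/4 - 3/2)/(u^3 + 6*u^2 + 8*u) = (4*u^2 + u - 3)/(4*u*(u + 4))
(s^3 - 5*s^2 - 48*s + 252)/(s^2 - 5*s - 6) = (s^2 + s - 42)/(s + 1)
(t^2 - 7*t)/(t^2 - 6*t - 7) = t/(t + 1)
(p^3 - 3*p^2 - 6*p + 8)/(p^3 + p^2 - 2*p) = (p - 4)/p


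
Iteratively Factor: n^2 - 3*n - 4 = (n + 1)*(n - 4)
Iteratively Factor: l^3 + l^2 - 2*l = (l + 2)*(l^2 - l) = (l - 1)*(l + 2)*(l)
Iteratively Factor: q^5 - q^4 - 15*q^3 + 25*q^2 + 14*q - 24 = (q - 1)*(q^4 - 15*q^2 + 10*q + 24) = (q - 3)*(q - 1)*(q^3 + 3*q^2 - 6*q - 8) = (q - 3)*(q - 2)*(q - 1)*(q^2 + 5*q + 4) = (q - 3)*(q - 2)*(q - 1)*(q + 1)*(q + 4)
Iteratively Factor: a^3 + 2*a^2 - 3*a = (a)*(a^2 + 2*a - 3) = a*(a + 3)*(a - 1)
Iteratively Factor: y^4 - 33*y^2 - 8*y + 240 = (y - 5)*(y^3 + 5*y^2 - 8*y - 48) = (y - 5)*(y + 4)*(y^2 + y - 12) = (y - 5)*(y + 4)^2*(y - 3)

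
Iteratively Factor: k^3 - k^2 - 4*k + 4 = (k - 2)*(k^2 + k - 2) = (k - 2)*(k + 2)*(k - 1)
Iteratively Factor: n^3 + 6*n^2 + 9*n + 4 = (n + 1)*(n^2 + 5*n + 4) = (n + 1)*(n + 4)*(n + 1)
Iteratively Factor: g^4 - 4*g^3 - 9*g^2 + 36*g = (g - 3)*(g^3 - g^2 - 12*g) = g*(g - 3)*(g^2 - g - 12) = g*(g - 4)*(g - 3)*(g + 3)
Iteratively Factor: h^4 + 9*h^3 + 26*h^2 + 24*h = (h + 4)*(h^3 + 5*h^2 + 6*h) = h*(h + 4)*(h^2 + 5*h + 6) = h*(h + 3)*(h + 4)*(h + 2)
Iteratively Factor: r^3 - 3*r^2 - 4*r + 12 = (r - 2)*(r^2 - r - 6) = (r - 3)*(r - 2)*(r + 2)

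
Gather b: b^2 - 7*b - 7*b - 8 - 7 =b^2 - 14*b - 15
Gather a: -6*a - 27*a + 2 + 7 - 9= -33*a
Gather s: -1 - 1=-2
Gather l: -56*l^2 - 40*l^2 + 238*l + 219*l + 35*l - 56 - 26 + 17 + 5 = -96*l^2 + 492*l - 60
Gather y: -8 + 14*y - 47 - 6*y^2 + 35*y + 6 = -6*y^2 + 49*y - 49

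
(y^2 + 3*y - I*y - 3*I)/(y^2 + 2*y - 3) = (y - I)/(y - 1)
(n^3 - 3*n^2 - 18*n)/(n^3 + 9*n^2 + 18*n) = (n - 6)/(n + 6)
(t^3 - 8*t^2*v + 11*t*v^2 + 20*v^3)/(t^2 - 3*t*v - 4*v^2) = t - 5*v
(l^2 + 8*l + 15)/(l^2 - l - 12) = (l + 5)/(l - 4)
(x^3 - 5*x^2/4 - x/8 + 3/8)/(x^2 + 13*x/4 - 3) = (2*x^2 - x - 1)/(2*(x + 4))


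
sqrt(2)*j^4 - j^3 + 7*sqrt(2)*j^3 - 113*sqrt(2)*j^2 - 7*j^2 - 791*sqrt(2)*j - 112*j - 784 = (j + 7)*(j - 8*sqrt(2))*(j + 7*sqrt(2))*(sqrt(2)*j + 1)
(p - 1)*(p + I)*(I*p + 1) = I*p^3 - I*p^2 + I*p - I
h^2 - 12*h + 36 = (h - 6)^2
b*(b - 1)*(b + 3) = b^3 + 2*b^2 - 3*b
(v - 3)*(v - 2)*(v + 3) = v^3 - 2*v^2 - 9*v + 18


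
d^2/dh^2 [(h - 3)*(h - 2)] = 2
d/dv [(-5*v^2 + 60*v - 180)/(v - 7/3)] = 15*(-3*v^2 + 14*v + 24)/(9*v^2 - 42*v + 49)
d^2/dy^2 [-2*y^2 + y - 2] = -4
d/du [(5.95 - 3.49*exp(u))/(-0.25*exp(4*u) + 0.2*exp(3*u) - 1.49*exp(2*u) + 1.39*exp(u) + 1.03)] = (-2.6175*exp(4*u) + 7.346*exp(3*u) - 8.7701*exp(2*u) + 17.731*exp(u) - 11.8652)*exp(u)/(0.0625*exp(8*u) - 0.1*exp(7*u) + 0.785*exp(6*u) - 1.291*exp(5*u) + 2.2611*exp(4*u) - 3.7302*exp(3*u) - 1.1373*exp(2*u) + 2.8634*exp(u) + 1.0609)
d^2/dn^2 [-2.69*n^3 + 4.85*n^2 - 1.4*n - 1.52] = 9.7 - 16.14*n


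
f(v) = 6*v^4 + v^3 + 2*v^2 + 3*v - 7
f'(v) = 24*v^3 + 3*v^2 + 4*v + 3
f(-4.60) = 2610.66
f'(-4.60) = -2287.98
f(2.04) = 119.85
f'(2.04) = 227.40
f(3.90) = 1482.50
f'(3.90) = 1487.89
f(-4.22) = 1843.64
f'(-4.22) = -1764.09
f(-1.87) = 61.21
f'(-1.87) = -150.93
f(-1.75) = 44.79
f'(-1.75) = -123.44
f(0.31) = -5.79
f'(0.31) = 5.24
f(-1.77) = 47.30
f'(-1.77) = -127.77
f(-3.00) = 461.00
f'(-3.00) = -630.00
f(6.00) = 8075.00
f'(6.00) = 5319.00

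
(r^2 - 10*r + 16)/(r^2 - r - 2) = (r - 8)/(r + 1)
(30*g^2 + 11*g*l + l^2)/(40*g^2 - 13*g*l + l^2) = (30*g^2 + 11*g*l + l^2)/(40*g^2 - 13*g*l + l^2)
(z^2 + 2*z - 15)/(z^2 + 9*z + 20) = (z - 3)/(z + 4)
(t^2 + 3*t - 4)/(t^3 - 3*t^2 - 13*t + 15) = (t + 4)/(t^2 - 2*t - 15)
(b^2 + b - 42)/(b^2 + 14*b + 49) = (b - 6)/(b + 7)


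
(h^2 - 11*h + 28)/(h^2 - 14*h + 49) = (h - 4)/(h - 7)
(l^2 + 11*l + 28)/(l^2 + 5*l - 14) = (l + 4)/(l - 2)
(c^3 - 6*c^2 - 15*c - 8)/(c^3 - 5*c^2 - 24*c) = (c^2 + 2*c + 1)/(c*(c + 3))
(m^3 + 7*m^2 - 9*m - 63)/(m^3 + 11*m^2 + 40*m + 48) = (m^2 + 4*m - 21)/(m^2 + 8*m + 16)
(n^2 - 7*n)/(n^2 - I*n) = (n - 7)/(n - I)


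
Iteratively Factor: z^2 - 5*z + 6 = (z - 2)*(z - 3)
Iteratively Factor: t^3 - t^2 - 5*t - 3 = (t + 1)*(t^2 - 2*t - 3) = (t - 3)*(t + 1)*(t + 1)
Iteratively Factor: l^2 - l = (l)*(l - 1)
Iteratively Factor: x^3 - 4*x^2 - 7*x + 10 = (x - 1)*(x^2 - 3*x - 10) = (x - 5)*(x - 1)*(x + 2)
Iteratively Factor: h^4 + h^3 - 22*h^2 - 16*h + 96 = (h - 4)*(h^3 + 5*h^2 - 2*h - 24) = (h - 4)*(h + 4)*(h^2 + h - 6) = (h - 4)*(h - 2)*(h + 4)*(h + 3)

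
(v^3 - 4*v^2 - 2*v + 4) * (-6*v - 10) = -6*v^4 + 14*v^3 + 52*v^2 - 4*v - 40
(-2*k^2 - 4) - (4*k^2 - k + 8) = -6*k^2 + k - 12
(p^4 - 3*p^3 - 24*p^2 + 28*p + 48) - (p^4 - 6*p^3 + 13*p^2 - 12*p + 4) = 3*p^3 - 37*p^2 + 40*p + 44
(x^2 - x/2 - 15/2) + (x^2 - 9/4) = 2*x^2 - x/2 - 39/4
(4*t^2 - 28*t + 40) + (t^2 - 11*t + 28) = 5*t^2 - 39*t + 68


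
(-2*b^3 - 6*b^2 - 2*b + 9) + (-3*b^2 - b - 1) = -2*b^3 - 9*b^2 - 3*b + 8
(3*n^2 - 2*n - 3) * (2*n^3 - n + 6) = 6*n^5 - 4*n^4 - 9*n^3 + 20*n^2 - 9*n - 18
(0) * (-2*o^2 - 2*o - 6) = 0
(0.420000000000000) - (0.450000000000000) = -0.0300000000000000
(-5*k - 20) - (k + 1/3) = -6*k - 61/3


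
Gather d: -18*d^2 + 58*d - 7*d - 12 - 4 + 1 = -18*d^2 + 51*d - 15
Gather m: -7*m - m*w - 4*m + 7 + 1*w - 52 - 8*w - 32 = m*(-w - 11) - 7*w - 77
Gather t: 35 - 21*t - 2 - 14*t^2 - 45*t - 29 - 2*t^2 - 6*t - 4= -16*t^2 - 72*t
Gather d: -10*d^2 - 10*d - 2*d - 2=-10*d^2 - 12*d - 2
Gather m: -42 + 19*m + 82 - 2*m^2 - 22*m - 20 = -2*m^2 - 3*m + 20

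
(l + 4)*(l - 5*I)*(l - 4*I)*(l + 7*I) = l^4 + 4*l^3 - 2*I*l^3 + 43*l^2 - 8*I*l^2 + 172*l - 140*I*l - 560*I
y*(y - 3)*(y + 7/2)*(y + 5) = y^4 + 11*y^3/2 - 8*y^2 - 105*y/2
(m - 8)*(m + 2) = m^2 - 6*m - 16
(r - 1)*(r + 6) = r^2 + 5*r - 6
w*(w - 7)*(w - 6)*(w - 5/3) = w^4 - 44*w^3/3 + 191*w^2/3 - 70*w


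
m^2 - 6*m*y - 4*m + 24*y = (m - 4)*(m - 6*y)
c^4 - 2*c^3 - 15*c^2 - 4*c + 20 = (c - 5)*(c - 1)*(c + 2)^2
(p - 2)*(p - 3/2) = p^2 - 7*p/2 + 3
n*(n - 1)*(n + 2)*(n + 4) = n^4 + 5*n^3 + 2*n^2 - 8*n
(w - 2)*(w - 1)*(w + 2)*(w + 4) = w^4 + 3*w^3 - 8*w^2 - 12*w + 16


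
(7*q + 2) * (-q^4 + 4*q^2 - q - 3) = -7*q^5 - 2*q^4 + 28*q^3 + q^2 - 23*q - 6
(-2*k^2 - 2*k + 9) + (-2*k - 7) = -2*k^2 - 4*k + 2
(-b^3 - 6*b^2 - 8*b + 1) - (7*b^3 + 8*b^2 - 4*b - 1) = -8*b^3 - 14*b^2 - 4*b + 2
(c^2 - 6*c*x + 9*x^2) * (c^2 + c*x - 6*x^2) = c^4 - 5*c^3*x - 3*c^2*x^2 + 45*c*x^3 - 54*x^4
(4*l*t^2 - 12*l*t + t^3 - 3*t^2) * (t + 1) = 4*l*t^3 - 8*l*t^2 - 12*l*t + t^4 - 2*t^3 - 3*t^2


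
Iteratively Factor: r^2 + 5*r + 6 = (r + 2)*(r + 3)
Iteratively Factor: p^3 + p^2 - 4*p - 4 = (p - 2)*(p^2 + 3*p + 2) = (p - 2)*(p + 1)*(p + 2)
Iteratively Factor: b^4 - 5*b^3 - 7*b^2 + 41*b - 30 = (b - 2)*(b^3 - 3*b^2 - 13*b + 15) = (b - 2)*(b + 3)*(b^2 - 6*b + 5) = (b - 2)*(b - 1)*(b + 3)*(b - 5)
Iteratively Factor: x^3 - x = (x + 1)*(x^2 - x) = x*(x + 1)*(x - 1)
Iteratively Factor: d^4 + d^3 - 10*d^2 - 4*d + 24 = (d - 2)*(d^3 + 3*d^2 - 4*d - 12) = (d - 2)^2*(d^2 + 5*d + 6) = (d - 2)^2*(d + 2)*(d + 3)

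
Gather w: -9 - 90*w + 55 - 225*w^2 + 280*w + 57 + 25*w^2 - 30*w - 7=-200*w^2 + 160*w + 96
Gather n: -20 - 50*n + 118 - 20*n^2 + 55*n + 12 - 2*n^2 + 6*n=-22*n^2 + 11*n + 110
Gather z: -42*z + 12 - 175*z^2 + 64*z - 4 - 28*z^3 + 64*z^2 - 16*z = -28*z^3 - 111*z^2 + 6*z + 8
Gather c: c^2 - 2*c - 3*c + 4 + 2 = c^2 - 5*c + 6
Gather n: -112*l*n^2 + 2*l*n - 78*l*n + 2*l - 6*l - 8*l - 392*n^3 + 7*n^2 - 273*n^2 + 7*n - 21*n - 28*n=-12*l - 392*n^3 + n^2*(-112*l - 266) + n*(-76*l - 42)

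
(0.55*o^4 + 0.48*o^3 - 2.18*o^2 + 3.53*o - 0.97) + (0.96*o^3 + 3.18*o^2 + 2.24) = 0.55*o^4 + 1.44*o^3 + 1.0*o^2 + 3.53*o + 1.27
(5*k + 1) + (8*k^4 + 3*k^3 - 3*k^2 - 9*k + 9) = 8*k^4 + 3*k^3 - 3*k^2 - 4*k + 10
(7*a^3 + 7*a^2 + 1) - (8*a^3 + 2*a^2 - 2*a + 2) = -a^3 + 5*a^2 + 2*a - 1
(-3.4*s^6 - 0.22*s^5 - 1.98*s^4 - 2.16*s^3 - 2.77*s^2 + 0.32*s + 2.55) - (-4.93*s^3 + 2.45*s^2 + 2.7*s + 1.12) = -3.4*s^6 - 0.22*s^5 - 1.98*s^4 + 2.77*s^3 - 5.22*s^2 - 2.38*s + 1.43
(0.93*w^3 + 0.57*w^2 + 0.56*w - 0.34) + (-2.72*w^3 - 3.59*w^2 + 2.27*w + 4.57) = -1.79*w^3 - 3.02*w^2 + 2.83*w + 4.23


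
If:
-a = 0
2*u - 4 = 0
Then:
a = 0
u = 2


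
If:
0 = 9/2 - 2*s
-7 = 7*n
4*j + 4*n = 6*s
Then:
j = 35/8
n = -1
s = 9/4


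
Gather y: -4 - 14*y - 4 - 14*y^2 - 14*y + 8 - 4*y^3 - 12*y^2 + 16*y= -4*y^3 - 26*y^2 - 12*y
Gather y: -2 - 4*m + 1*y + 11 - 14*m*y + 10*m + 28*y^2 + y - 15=6*m + 28*y^2 + y*(2 - 14*m) - 6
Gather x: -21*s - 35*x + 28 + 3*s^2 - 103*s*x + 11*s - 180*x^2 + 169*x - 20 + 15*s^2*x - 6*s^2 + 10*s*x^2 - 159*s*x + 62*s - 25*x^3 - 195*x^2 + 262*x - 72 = -3*s^2 + 52*s - 25*x^3 + x^2*(10*s - 375) + x*(15*s^2 - 262*s + 396) - 64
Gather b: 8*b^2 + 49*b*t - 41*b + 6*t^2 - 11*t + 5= 8*b^2 + b*(49*t - 41) + 6*t^2 - 11*t + 5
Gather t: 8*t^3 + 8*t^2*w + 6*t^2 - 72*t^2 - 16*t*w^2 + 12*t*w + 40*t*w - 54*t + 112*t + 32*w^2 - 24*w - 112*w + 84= 8*t^3 + t^2*(8*w - 66) + t*(-16*w^2 + 52*w + 58) + 32*w^2 - 136*w + 84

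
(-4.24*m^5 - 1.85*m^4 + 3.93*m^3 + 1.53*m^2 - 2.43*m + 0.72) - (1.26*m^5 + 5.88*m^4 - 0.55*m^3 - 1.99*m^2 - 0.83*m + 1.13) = -5.5*m^5 - 7.73*m^4 + 4.48*m^3 + 3.52*m^2 - 1.6*m - 0.41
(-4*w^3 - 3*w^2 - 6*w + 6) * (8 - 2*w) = 8*w^4 - 26*w^3 - 12*w^2 - 60*w + 48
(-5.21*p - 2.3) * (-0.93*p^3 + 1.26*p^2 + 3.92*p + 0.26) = 4.8453*p^4 - 4.4256*p^3 - 23.3212*p^2 - 10.3706*p - 0.598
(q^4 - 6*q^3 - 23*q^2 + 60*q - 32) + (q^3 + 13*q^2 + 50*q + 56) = q^4 - 5*q^3 - 10*q^2 + 110*q + 24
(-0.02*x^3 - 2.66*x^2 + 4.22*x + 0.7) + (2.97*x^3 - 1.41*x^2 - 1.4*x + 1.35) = 2.95*x^3 - 4.07*x^2 + 2.82*x + 2.05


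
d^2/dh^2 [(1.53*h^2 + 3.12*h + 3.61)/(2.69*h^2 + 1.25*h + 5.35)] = (34.864014*h^3 + 24.6199560000001*h^2 - 196.57713*h - 46.77053)/(19.465109*h^6 + 27.135375*h^5 + 128.74878*h^4 + 109.889375*h^3 + 256.0617*h^2 + 107.334375*h + 153.130375)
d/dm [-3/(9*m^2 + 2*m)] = 6*(9*m + 1)/(m^2*(9*m + 2)^2)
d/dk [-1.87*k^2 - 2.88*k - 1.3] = -3.74*k - 2.88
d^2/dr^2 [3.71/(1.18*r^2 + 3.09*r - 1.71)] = (-10.331608*r^2 - 27.054804*r + 3.71*(2.36*r + 3.09)*(4.72*r + 6.18) + 14.972076)/(1.18*r^2 + 3.09*r - 1.71)^3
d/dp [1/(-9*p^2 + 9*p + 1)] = 9*(2*p - 1)/(-9*p^2 + 9*p + 1)^2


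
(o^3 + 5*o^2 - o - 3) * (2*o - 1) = 2*o^4 + 9*o^3 - 7*o^2 - 5*o + 3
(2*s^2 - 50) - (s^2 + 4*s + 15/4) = s^2 - 4*s - 215/4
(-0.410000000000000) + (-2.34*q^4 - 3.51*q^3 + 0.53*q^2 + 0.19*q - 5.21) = -2.34*q^4 - 3.51*q^3 + 0.53*q^2 + 0.19*q - 5.62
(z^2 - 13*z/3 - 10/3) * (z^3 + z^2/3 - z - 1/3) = z^5 - 4*z^4 - 52*z^3/9 + 26*z^2/9 + 43*z/9 + 10/9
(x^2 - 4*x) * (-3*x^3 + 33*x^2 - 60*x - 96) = -3*x^5 + 45*x^4 - 192*x^3 + 144*x^2 + 384*x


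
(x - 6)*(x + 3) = x^2 - 3*x - 18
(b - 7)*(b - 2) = b^2 - 9*b + 14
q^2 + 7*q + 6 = (q + 1)*(q + 6)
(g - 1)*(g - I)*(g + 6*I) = g^3 - g^2 + 5*I*g^2 + 6*g - 5*I*g - 6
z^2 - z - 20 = (z - 5)*(z + 4)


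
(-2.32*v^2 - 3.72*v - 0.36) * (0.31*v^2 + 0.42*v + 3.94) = -0.7192*v^4 - 2.1276*v^3 - 10.8148*v^2 - 14.808*v - 1.4184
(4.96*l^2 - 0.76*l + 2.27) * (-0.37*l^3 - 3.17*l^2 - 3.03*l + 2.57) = -1.8352*l^5 - 15.442*l^4 - 13.4595*l^3 + 7.8541*l^2 - 8.8313*l + 5.8339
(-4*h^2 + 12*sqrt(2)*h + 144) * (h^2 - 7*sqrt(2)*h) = -4*h^4 + 40*sqrt(2)*h^3 - 24*h^2 - 1008*sqrt(2)*h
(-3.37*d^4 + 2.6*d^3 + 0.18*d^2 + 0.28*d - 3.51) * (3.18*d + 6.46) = -10.7166*d^5 - 13.5022*d^4 + 17.3684*d^3 + 2.0532*d^2 - 9.353*d - 22.6746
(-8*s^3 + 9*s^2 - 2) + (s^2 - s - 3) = -8*s^3 + 10*s^2 - s - 5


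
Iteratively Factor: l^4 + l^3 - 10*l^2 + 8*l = (l - 1)*(l^3 + 2*l^2 - 8*l) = l*(l - 1)*(l^2 + 2*l - 8) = l*(l - 2)*(l - 1)*(l + 4)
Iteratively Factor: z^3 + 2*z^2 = (z)*(z^2 + 2*z) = z*(z + 2)*(z)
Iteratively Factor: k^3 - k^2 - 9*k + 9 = (k + 3)*(k^2 - 4*k + 3) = (k - 1)*(k + 3)*(k - 3)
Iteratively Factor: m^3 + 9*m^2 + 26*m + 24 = (m + 3)*(m^2 + 6*m + 8) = (m + 2)*(m + 3)*(m + 4)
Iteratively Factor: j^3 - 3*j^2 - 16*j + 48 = (j - 4)*(j^2 + j - 12) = (j - 4)*(j - 3)*(j + 4)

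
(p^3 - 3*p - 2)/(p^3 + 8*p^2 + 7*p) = (p^2 - p - 2)/(p*(p + 7))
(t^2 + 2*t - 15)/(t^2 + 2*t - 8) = (t^2 + 2*t - 15)/(t^2 + 2*t - 8)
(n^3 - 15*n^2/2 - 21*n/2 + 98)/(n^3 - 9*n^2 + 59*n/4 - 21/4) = 2*(2*n^2 - n - 28)/(4*n^2 - 8*n + 3)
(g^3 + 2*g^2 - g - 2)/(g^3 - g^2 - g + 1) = (g + 2)/(g - 1)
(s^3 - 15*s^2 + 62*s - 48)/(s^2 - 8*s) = s - 7 + 6/s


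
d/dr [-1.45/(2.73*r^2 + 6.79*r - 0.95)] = (7.917*r + 9.8455)/(2.73*r^2 + 6.79*r - 0.95)^2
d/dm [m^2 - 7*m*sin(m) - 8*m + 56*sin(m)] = -7*m*cos(m) + 2*m - 7*sin(m) + 56*cos(m) - 8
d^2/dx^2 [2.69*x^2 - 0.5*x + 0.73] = 5.38000000000000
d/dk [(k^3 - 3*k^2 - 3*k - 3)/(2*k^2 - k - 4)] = (2*k^4 - 2*k^3 - 3*k^2 + 36*k + 9)/(4*k^4 - 4*k^3 - 15*k^2 + 8*k + 16)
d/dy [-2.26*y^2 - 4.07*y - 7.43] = -4.52*y - 4.07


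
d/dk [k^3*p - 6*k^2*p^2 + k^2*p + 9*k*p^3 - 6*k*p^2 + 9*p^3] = p*(3*k^2 - 12*k*p + 2*k + 9*p^2 - 6*p)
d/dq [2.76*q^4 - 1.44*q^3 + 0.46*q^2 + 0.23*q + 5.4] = 11.04*q^3 - 4.32*q^2 + 0.92*q + 0.23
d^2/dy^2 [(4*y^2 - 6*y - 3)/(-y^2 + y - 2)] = 2*(2*y^3 + 33*y^2 - 45*y - 7)/(y^6 - 3*y^5 + 9*y^4 - 13*y^3 + 18*y^2 - 12*y + 8)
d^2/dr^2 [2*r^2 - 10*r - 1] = 4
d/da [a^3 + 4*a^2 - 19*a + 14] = 3*a^2 + 8*a - 19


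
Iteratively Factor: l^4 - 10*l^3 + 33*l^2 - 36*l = (l - 4)*(l^3 - 6*l^2 + 9*l) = l*(l - 4)*(l^2 - 6*l + 9) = l*(l - 4)*(l - 3)*(l - 3)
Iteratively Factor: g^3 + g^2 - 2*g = (g - 1)*(g^2 + 2*g) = (g - 1)*(g + 2)*(g)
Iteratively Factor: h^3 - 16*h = (h - 4)*(h^2 + 4*h) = h*(h - 4)*(h + 4)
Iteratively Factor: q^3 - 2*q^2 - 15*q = (q)*(q^2 - 2*q - 15) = q*(q + 3)*(q - 5)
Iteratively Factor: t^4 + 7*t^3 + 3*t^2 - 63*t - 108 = (t + 3)*(t^3 + 4*t^2 - 9*t - 36) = (t - 3)*(t + 3)*(t^2 + 7*t + 12) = (t - 3)*(t + 3)*(t + 4)*(t + 3)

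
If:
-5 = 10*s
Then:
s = -1/2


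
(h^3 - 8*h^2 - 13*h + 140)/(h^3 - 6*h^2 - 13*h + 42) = (h^2 - h - 20)/(h^2 + h - 6)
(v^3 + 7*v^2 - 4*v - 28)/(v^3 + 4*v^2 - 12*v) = (v^2 + 9*v + 14)/(v*(v + 6))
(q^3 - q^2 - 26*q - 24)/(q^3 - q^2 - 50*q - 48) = (q^2 - 2*q - 24)/(q^2 - 2*q - 48)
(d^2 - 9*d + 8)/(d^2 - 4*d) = (d^2 - 9*d + 8)/(d*(d - 4))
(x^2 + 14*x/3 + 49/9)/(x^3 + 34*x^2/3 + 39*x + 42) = (x + 7/3)/(x^2 + 9*x + 18)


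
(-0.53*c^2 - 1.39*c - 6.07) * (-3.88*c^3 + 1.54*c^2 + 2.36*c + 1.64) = 2.0564*c^5 + 4.577*c^4 + 20.1602*c^3 - 13.4974*c^2 - 16.6048*c - 9.9548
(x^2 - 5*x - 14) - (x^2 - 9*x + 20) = 4*x - 34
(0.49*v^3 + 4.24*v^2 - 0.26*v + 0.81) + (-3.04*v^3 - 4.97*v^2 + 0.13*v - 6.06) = -2.55*v^3 - 0.73*v^2 - 0.13*v - 5.25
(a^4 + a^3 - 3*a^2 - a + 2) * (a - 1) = a^5 - 4*a^3 + 2*a^2 + 3*a - 2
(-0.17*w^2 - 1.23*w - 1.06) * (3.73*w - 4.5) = -0.6341*w^3 - 3.8229*w^2 + 1.5812*w + 4.77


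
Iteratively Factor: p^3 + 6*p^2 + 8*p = (p + 2)*(p^2 + 4*p) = p*(p + 2)*(p + 4)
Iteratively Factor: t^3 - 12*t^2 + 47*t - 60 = (t - 4)*(t^2 - 8*t + 15) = (t - 5)*(t - 4)*(t - 3)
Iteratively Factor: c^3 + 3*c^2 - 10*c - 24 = (c + 4)*(c^2 - c - 6) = (c - 3)*(c + 4)*(c + 2)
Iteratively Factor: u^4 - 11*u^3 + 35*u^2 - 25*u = (u - 1)*(u^3 - 10*u^2 + 25*u) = (u - 5)*(u - 1)*(u^2 - 5*u) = u*(u - 5)*(u - 1)*(u - 5)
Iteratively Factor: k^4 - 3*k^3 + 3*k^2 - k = (k)*(k^3 - 3*k^2 + 3*k - 1) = k*(k - 1)*(k^2 - 2*k + 1) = k*(k - 1)^2*(k - 1)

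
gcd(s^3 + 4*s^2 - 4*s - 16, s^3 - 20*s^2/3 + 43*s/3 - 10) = s - 2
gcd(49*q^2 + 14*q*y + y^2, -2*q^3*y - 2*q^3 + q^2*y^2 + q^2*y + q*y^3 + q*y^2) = 1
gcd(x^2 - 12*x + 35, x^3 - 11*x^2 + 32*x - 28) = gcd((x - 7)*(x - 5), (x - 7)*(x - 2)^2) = x - 7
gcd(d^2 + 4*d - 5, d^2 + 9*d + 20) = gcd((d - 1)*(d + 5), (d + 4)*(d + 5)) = d + 5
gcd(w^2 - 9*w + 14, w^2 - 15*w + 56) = w - 7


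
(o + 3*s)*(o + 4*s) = o^2 + 7*o*s + 12*s^2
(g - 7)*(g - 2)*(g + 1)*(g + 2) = g^4 - 6*g^3 - 11*g^2 + 24*g + 28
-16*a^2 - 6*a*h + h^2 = (-8*a + h)*(2*a + h)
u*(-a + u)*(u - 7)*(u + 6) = -a*u^3 + a*u^2 + 42*a*u + u^4 - u^3 - 42*u^2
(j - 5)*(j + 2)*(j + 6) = j^3 + 3*j^2 - 28*j - 60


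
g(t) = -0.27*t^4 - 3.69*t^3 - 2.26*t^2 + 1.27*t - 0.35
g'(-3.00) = -55.64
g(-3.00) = 53.26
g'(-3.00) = -55.64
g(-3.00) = 53.26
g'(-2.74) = -47.24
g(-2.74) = 39.89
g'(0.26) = -0.67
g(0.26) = -0.24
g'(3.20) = -161.94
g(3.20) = -168.65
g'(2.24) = -76.54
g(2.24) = -57.12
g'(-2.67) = -45.02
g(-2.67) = 36.66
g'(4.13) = -282.30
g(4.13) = -372.15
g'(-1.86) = -21.67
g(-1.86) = 9.98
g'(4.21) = -294.55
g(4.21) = -395.22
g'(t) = -1.08*t^3 - 11.07*t^2 - 4.52*t + 1.27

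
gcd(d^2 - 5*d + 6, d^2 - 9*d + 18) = d - 3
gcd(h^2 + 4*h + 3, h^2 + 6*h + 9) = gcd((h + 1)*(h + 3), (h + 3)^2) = h + 3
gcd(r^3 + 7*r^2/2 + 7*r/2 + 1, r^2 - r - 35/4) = 1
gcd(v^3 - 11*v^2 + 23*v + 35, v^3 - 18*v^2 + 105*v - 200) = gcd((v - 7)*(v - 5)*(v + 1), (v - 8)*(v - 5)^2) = v - 5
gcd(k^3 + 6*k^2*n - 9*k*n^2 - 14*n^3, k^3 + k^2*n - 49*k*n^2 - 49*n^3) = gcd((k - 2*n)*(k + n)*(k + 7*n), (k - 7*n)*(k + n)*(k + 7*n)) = k^2 + 8*k*n + 7*n^2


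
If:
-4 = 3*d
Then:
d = -4/3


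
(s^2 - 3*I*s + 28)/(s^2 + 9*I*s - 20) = (s - 7*I)/(s + 5*I)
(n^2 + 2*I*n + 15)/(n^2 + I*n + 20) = (n - 3*I)/(n - 4*I)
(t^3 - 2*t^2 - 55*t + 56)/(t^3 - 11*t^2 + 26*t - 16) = (t + 7)/(t - 2)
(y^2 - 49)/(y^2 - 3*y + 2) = (y^2 - 49)/(y^2 - 3*y + 2)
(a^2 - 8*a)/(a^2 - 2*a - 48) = a/(a + 6)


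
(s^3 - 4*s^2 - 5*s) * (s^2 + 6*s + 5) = s^5 + 2*s^4 - 24*s^3 - 50*s^2 - 25*s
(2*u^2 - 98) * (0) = 0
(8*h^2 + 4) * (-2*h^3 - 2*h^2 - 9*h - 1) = -16*h^5 - 16*h^4 - 80*h^3 - 16*h^2 - 36*h - 4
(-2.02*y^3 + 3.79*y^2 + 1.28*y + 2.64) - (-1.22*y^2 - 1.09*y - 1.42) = -2.02*y^3 + 5.01*y^2 + 2.37*y + 4.06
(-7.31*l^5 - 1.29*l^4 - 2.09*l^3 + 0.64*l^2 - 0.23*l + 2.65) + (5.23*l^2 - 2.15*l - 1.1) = -7.31*l^5 - 1.29*l^4 - 2.09*l^3 + 5.87*l^2 - 2.38*l + 1.55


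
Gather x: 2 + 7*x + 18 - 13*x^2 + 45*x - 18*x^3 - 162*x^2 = -18*x^3 - 175*x^2 + 52*x + 20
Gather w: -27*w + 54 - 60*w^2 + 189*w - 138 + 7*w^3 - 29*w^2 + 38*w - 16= 7*w^3 - 89*w^2 + 200*w - 100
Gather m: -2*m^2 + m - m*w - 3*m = -2*m^2 + m*(-w - 2)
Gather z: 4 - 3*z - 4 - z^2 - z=-z^2 - 4*z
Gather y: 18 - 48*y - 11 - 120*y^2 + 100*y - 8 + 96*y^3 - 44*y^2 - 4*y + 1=96*y^3 - 164*y^2 + 48*y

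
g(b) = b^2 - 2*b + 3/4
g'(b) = 2*b - 2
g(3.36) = 5.32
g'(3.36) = 4.72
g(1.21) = -0.21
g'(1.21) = 0.42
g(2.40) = 1.71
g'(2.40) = 2.80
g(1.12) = -0.24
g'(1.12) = 0.24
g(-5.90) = 47.36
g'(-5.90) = -13.80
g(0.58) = -0.07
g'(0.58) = -0.84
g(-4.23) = 27.10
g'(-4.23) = -10.46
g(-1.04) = 3.91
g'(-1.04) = -4.08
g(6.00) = 24.75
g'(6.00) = 10.00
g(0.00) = 0.75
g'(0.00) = -2.00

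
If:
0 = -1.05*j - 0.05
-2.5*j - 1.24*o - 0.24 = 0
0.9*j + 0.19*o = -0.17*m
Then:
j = -0.05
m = 0.36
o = -0.10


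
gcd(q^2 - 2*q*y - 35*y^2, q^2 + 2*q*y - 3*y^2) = 1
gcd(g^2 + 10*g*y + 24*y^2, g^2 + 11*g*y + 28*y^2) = g + 4*y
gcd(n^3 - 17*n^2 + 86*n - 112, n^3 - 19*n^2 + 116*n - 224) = n^2 - 15*n + 56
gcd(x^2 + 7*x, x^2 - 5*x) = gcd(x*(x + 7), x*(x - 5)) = x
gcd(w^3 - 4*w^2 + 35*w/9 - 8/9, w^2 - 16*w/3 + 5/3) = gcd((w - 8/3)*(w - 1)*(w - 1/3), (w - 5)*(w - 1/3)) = w - 1/3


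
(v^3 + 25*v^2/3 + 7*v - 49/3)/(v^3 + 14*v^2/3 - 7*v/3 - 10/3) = (3*v^2 + 28*v + 49)/(3*v^2 + 17*v + 10)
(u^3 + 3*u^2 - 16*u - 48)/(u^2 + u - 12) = (u^2 - u - 12)/(u - 3)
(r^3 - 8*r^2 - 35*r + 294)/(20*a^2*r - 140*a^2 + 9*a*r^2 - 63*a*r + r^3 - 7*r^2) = (r^2 - r - 42)/(20*a^2 + 9*a*r + r^2)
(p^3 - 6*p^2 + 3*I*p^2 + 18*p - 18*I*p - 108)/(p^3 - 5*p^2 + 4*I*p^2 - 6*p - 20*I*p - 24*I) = (p^2 + 3*I*p + 18)/(p^2 + p*(1 + 4*I) + 4*I)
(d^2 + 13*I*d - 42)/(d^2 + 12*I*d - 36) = (d + 7*I)/(d + 6*I)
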